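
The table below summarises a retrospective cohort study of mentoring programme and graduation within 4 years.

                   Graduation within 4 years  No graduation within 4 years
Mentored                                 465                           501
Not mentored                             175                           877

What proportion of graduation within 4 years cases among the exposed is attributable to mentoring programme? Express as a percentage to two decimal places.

Cells: a = 465, b = 501, c = 175, d = 877.
Risk in exposed = 465/966 = 0.48137; risk in unexposed = 175/1052 = 0.16635.
RR = 0.48137/0.16635 = 2.89370
AR% = (RR − 1)/RR × 100 = (2.89370 − 1)/2.89370 × 100 = 65.4422%

65.44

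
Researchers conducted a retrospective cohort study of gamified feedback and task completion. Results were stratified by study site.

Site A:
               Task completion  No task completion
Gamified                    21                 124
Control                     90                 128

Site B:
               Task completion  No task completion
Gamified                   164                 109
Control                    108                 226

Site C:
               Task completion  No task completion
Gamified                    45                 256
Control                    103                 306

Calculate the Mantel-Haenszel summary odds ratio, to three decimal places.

1.007

OR_MH = Σ(aᵢdᵢ/nᵢ) / Σ(bᵢcᵢ/nᵢ), where nᵢ is the stratum total.
Stratum 1 (Site A): n = 363; a·d/n = 21·128/363 = 7.4050; b·c/n = 124·90/363 = 30.7438
Stratum 2 (Site B): n = 607; a·d/n = 164·226/607 = 61.0610; b·c/n = 109·108/607 = 19.3937
Stratum 3 (Site C): n = 710; a·d/n = 45·306/710 = 19.3944; b·c/n = 256·103/710 = 37.1380
OR_MH = (7.4050 + 61.0610 + 19.3944) / (30.7438 + 19.3937 + 37.1380) = 87.8603 / 87.2756 = 1.00670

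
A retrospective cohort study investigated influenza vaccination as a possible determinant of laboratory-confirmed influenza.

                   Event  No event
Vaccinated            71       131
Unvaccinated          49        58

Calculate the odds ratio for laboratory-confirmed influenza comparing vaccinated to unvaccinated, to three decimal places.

Cells: a = 71, b = 131, c = 49, d = 58.
OR = (a·d)/(b·c) = (71 × 58) / (131 × 49) = 4118 / 6419 = 0.64153
Exposure is associated with lower odds of laboratory-confirmed influenza (OR = 0.64 < 1).

0.642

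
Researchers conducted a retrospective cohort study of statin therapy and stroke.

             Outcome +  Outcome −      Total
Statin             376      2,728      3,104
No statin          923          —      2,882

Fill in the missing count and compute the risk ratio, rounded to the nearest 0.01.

The missing cell is in the unexposed row: 2882 − 923 = 1959.
So a = 376, b = 2728, c = 923, d = 1959.
RR = [a/(a+b)] / [c/(c+d)] = (376/3104) / (923/2882) = 0.12113/0.32026 = 0.37823

0.38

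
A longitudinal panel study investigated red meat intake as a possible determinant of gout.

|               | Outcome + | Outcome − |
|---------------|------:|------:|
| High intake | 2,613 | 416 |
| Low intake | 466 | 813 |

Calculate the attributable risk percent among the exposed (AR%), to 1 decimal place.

57.8

Cells: a = 2613, b = 416, c = 466, d = 813.
Risk in exposed = 2613/3029 = 0.86266; risk in unexposed = 466/1279 = 0.36435.
RR = 0.86266/0.36435 = 2.36769
AR% = (RR − 1)/RR × 100 = (2.36769 − 1)/2.36769 × 100 = 57.7647%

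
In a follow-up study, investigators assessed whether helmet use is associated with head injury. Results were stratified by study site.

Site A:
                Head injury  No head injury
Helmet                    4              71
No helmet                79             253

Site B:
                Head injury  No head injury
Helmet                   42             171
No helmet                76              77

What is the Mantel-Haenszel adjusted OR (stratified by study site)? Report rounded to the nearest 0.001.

OR_MH = Σ(aᵢdᵢ/nᵢ) / Σ(bᵢcᵢ/nᵢ), where nᵢ is the stratum total.
Stratum 1 (Site A): n = 407; a·d/n = 4·253/407 = 2.4865; b·c/n = 71·79/407 = 13.7813
Stratum 2 (Site B): n = 366; a·d/n = 42·77/366 = 8.8361; b·c/n = 171·76/366 = 35.5082
OR_MH = (2.4865 + 8.8361) / (13.7813 + 35.5082) = 11.3226 / 49.2895 = 0.22972

0.230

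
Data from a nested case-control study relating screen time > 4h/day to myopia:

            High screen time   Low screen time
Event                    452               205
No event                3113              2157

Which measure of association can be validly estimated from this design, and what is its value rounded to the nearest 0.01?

1.53

Reading the table with exposure as columns: a = 452 (High screen time, case), b = 3113 (High screen time, non-case), c = 205 (Low screen time, case), d = 2157.
This is a nested case-control study: participants were sampled on outcome status, so risks in the source population cannot be estimated directly — relative risk is not valid here. The odds ratio is the appropriate measure.
OR = (a·d)/(b·c) = (452 × 2157) / (3113 × 205) = 974964 / 638165 = 1.52776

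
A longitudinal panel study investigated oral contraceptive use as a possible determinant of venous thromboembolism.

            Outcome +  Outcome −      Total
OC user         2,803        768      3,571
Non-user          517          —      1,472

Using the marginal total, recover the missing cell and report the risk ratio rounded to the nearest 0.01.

2.23

The missing cell is in the unexposed row: 1472 − 517 = 955.
So a = 2803, b = 768, c = 517, d = 955.
RR = [a/(a+b)] / [c/(c+d)] = (2803/3571) / (517/1472) = 0.78493/0.35122 = 2.23486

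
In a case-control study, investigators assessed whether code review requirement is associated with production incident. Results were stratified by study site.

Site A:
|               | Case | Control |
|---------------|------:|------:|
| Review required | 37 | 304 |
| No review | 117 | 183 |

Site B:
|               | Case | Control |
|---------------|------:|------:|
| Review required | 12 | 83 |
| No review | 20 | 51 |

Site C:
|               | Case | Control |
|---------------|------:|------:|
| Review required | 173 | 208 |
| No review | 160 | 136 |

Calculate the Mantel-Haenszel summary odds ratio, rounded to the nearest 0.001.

0.427

OR_MH = Σ(aᵢdᵢ/nᵢ) / Σ(bᵢcᵢ/nᵢ), where nᵢ is the stratum total.
Stratum 1 (Site A): n = 641; a·d/n = 37·183/641 = 10.5632; b·c/n = 304·117/641 = 55.4883
Stratum 2 (Site B): n = 166; a·d/n = 12·51/166 = 3.6867; b·c/n = 83·20/166 = 10.0000
Stratum 3 (Site C): n = 677; a·d/n = 173·136/677 = 34.7533; b·c/n = 208·160/677 = 49.1581
OR_MH = (10.5632 + 3.6867 + 34.7533) / (55.4883 + 10.0000 + 49.1581) = 49.0033 / 114.6463 = 0.42743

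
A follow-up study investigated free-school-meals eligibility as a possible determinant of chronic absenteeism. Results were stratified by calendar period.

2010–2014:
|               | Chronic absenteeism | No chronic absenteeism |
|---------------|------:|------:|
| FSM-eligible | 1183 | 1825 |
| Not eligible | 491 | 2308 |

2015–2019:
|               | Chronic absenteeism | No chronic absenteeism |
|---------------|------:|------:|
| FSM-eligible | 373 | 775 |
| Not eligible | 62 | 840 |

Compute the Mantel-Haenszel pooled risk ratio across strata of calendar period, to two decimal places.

2.54

RR_MH = Σ(aᵢ·n₀ᵢ/nᵢ) / Σ(cᵢ·n₁ᵢ/nᵢ), with n₁ᵢ = aᵢ+bᵢ (exposed), n₀ᵢ = cᵢ+dᵢ (unexposed), nᵢ = n₁ᵢ+n₀ᵢ.
Stratum 1 (2010–2014): n₁ = 3008, n₀ = 2799, n = 5807; a·n₀/n = 1183·2799/5807 = 570.2113; c·n₁/n = 491·3008/5807 = 254.3358
Stratum 2 (2015–2019): n₁ = 1148, n₀ = 902, n = 2050; a·n₀/n = 373·902/2050 = 164.1200; c·n₁/n = 62·1148/2050 = 34.7200
RR_MH = (570.2113 + 164.1200) / (254.3358 + 34.7200) = 734.3313 / 289.0558 = 2.54045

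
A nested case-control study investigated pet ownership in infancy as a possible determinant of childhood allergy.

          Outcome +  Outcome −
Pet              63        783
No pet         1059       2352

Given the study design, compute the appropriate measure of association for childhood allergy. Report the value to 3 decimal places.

0.179

Cells: a = 63, b = 783, c = 1059, d = 2352.
This is a nested case-control study: participants were sampled on outcome status, so risks in the source population cannot be estimated directly — relative risk is not valid here. The odds ratio is the appropriate measure.
OR = (a·d)/(b·c) = (63 × 2352) / (783 × 1059) = 148176 / 829197 = 0.17870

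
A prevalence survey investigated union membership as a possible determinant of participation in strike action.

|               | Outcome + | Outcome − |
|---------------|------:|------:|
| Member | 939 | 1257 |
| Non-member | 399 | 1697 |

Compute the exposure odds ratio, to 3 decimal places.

Cells: a = 939, b = 1257, c = 399, d = 1697.
OR = (a·d)/(b·c) = (939 × 1697) / (1257 × 399) = 1593483 / 501543 = 3.17716
The odds of participation in strike action are about 3.18 times as high in the member group.

3.177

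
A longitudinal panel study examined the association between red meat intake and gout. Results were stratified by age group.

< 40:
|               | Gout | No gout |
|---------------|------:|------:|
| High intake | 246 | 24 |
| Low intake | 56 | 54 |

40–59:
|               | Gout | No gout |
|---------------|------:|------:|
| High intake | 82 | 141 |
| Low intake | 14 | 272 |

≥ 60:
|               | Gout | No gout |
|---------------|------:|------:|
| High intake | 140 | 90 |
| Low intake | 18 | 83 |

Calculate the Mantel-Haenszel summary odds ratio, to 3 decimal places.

OR_MH = Σ(aᵢdᵢ/nᵢ) / Σ(bᵢcᵢ/nᵢ), where nᵢ is the stratum total.
Stratum 1 (< 40): n = 380; a·d/n = 246·54/380 = 34.9579; b·c/n = 24·56/380 = 3.5368
Stratum 2 (40–59): n = 509; a·d/n = 82·272/509 = 43.8193; b·c/n = 141·14/509 = 3.8782
Stratum 3 (≥ 60): n = 331; a·d/n = 140·83/331 = 35.1057; b·c/n = 90·18/331 = 4.8943
OR_MH = (34.9579 + 43.8193 + 35.1057) / (3.5368 + 3.8782 + 4.8943) = 113.8829 / 12.3093 = 9.25178

9.252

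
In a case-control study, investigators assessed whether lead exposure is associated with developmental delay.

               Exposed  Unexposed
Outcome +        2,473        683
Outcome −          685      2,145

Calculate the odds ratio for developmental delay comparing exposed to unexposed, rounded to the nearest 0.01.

Reading the table with exposure as columns: a = 2473 (Exposed, case), b = 685 (Exposed, non-case), c = 683 (Unexposed, case), d = 2145.
OR = (a·d)/(b·c) = (2473 × 2145) / (685 × 683) = 5304585 / 467855 = 11.33810
The odds of developmental delay are about 11.34 times as high in the exposed group.

11.34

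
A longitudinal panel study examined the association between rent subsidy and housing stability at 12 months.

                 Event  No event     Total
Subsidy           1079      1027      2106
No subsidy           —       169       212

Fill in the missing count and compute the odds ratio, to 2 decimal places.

The missing cell is in the unexposed row: 212 − 169 = 43.
So a = 1079, b = 1027, c = 43, d = 169.
OR = (a·d)/(b·c) = (1079 × 169) / (1027 × 43) = 182351 / 44161 = 4.12923

4.13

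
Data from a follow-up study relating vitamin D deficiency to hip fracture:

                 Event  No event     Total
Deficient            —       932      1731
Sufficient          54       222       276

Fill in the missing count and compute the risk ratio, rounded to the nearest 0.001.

2.359

The missing cell is in the exposed row: 1731 − 932 = 799.
So a = 799, b = 932, c = 54, d = 222.
RR = [a/(a+b)] / [c/(c+d)] = (799/1731) / (54/276) = 0.46158/0.19565 = 2.35920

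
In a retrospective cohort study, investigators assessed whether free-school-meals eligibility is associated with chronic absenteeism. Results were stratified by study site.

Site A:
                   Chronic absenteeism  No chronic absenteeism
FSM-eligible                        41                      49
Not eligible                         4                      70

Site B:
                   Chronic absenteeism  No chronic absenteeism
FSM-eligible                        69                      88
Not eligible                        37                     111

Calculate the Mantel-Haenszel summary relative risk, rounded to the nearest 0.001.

RR_MH = Σ(aᵢ·n₀ᵢ/nᵢ) / Σ(cᵢ·n₁ᵢ/nᵢ), with n₁ᵢ = aᵢ+bᵢ (exposed), n₀ᵢ = cᵢ+dᵢ (unexposed), nᵢ = n₁ᵢ+n₀ᵢ.
Stratum 1 (Site A): n₁ = 90, n₀ = 74, n = 164; a·n₀/n = 41·74/164 = 18.5000; c·n₁/n = 4·90/164 = 2.1951
Stratum 2 (Site B): n₁ = 157, n₀ = 148, n = 305; a·n₀/n = 69·148/305 = 33.4820; c·n₁/n = 37·157/305 = 19.0459
RR_MH = (18.5000 + 33.4820) / (2.1951 + 19.0459) = 51.9820 / 21.2410 = 2.44724

2.447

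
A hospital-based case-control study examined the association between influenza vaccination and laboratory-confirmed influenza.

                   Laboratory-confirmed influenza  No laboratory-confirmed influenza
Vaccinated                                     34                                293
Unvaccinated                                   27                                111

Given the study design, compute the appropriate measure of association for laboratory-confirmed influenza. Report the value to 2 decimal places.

Cells: a = 34, b = 293, c = 27, d = 111.
This is a hospital-based case-control study: participants were sampled on outcome status, so risks in the source population cannot be estimated directly — relative risk is not valid here. The odds ratio is the appropriate measure.
OR = (a·d)/(b·c) = (34 × 111) / (293 × 27) = 3774 / 7911 = 0.47706

0.48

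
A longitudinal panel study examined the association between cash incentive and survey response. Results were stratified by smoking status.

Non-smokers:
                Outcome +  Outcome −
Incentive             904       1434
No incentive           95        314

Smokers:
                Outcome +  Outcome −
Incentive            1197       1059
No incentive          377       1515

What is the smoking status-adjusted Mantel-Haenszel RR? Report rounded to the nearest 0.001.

RR_MH = Σ(aᵢ·n₀ᵢ/nᵢ) / Σ(cᵢ·n₁ᵢ/nᵢ), with n₁ᵢ = aᵢ+bᵢ (exposed), n₀ᵢ = cᵢ+dᵢ (unexposed), nᵢ = n₁ᵢ+n₀ᵢ.
Stratum 1 (Non-smokers): n₁ = 2338, n₀ = 409, n = 2747; a·n₀/n = 904·409/2747 = 134.5963; c·n₁/n = 95·2338/2747 = 80.8555
Stratum 2 (Smokers): n₁ = 2256, n₀ = 1892, n = 4148; a·n₀/n = 1197·1892/4148 = 545.9797; c·n₁/n = 377·2256/4148 = 205.0415
RR_MH = (134.5963 + 545.9797) / (80.8555 + 205.0415) = 680.5760 / 285.8969 = 2.38049

2.380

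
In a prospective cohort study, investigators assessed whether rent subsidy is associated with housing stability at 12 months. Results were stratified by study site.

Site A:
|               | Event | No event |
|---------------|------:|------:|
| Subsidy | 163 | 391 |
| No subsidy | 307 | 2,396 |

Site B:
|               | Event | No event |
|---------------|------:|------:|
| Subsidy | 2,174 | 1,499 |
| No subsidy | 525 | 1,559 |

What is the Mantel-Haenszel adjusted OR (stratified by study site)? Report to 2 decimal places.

4.08

OR_MH = Σ(aᵢdᵢ/nᵢ) / Σ(bᵢcᵢ/nᵢ), where nᵢ is the stratum total.
Stratum 1 (Site A): n = 3257; a·d/n = 163·2396/3257 = 119.9103; b·c/n = 391·307/3257 = 36.8551
Stratum 2 (Site B): n = 5757; a·d/n = 2174·1559/5757 = 588.7209; b·c/n = 1499·525/5757 = 136.6988
OR_MH = (119.9103 + 588.7209) / (36.8551 + 136.6988) = 708.6312 / 173.5539 = 4.08306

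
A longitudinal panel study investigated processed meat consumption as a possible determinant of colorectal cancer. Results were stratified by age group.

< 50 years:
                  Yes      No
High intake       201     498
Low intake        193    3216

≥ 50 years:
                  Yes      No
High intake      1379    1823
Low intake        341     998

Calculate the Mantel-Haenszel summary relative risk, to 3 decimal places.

2.098

RR_MH = Σ(aᵢ·n₀ᵢ/nᵢ) / Σ(cᵢ·n₁ᵢ/nᵢ), with n₁ᵢ = aᵢ+bᵢ (exposed), n₀ᵢ = cᵢ+dᵢ (unexposed), nᵢ = n₁ᵢ+n₀ᵢ.
Stratum 1 (< 50 years): n₁ = 699, n₀ = 3409, n = 4108; a·n₀/n = 201·3409/4108 = 166.7987; c·n₁/n = 193·699/4108 = 32.8401
Stratum 2 (≥ 50 years): n₁ = 3202, n₀ = 1339, n = 4541; a·n₀/n = 1379·1339/4541 = 406.6243; c·n₁/n = 341·3202/4541 = 240.4497
RR_MH = (166.7987 + 406.6243) / (32.8401 + 240.4497) = 573.4230 / 273.2897 = 2.09822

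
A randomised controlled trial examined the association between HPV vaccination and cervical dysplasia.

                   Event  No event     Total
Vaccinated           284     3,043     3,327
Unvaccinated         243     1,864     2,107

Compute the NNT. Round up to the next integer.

34

Risk in treated group = 284/3327 = 0.08536; risk in control = 243/2107 = 0.11533.
Absolute risk reduction = 0.11533 − 0.08536 = 0.02997
NNT = 1 / ARR = 1 / 0.02997 = 33.369 → round up → 34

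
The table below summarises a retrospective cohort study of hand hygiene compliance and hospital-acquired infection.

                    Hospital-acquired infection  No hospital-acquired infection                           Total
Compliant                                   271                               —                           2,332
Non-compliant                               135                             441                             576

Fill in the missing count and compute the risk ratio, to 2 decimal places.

0.50

The missing cell is in the exposed row: 2332 − 271 = 2061.
So a = 271, b = 2061, c = 135, d = 441.
RR = [a/(a+b)] / [c/(c+d)] = (271/2332) / (135/576) = 0.11621/0.23438 = 0.49583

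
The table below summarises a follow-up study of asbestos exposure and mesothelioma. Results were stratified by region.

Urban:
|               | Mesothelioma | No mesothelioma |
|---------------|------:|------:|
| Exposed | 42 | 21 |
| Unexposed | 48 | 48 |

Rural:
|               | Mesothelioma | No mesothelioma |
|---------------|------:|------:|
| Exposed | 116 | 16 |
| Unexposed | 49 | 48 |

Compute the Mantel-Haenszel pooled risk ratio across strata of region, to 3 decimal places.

RR_MH = Σ(aᵢ·n₀ᵢ/nᵢ) / Σ(cᵢ·n₁ᵢ/nᵢ), with n₁ᵢ = aᵢ+bᵢ (exposed), n₀ᵢ = cᵢ+dᵢ (unexposed), nᵢ = n₁ᵢ+n₀ᵢ.
Stratum 1 (Urban): n₁ = 63, n₀ = 96, n = 159; a·n₀/n = 42·96/159 = 25.3585; c·n₁/n = 48·63/159 = 19.0189
Stratum 2 (Rural): n₁ = 132, n₀ = 97, n = 229; a·n₀/n = 116·97/229 = 49.1354; c·n₁/n = 49·132/229 = 28.2445
RR_MH = (25.3585 + 49.1354) / (19.0189 + 28.2445) = 74.4939 / 47.2634 = 1.57614

1.576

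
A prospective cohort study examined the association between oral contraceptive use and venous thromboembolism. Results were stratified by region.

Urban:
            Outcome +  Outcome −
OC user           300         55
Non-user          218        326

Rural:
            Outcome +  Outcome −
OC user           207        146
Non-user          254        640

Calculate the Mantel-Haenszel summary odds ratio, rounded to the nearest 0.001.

OR_MH = Σ(aᵢdᵢ/nᵢ) / Σ(bᵢcᵢ/nᵢ), where nᵢ is the stratum total.
Stratum 1 (Urban): n = 899; a·d/n = 300·326/899 = 108.7875; b·c/n = 55·218/899 = 13.3370
Stratum 2 (Rural): n = 1247; a·d/n = 207·640/1247 = 106.2390; b·c/n = 146·254/1247 = 29.7386
OR_MH = (108.7875 + 106.2390) / (13.3370 + 29.7386) = 215.0265 / 43.0756 = 4.99184

4.992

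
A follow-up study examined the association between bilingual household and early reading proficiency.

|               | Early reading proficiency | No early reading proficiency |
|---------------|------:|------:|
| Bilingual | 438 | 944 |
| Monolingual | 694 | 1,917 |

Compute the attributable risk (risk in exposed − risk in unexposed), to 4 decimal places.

0.0511

Cells: a = 438, b = 944, c = 694, d = 1917.
Risk in exposed = 438/1382 = 0.316932; risk in unexposed = 694/2611 = 0.265799.
Risk difference = 0.316932 − 0.265799 = 0.051133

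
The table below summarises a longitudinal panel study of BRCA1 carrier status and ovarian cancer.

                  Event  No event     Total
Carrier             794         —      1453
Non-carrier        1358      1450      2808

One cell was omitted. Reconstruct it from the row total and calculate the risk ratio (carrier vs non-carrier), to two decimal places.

1.13

The missing cell is in the exposed row: 1453 − 794 = 659.
So a = 794, b = 659, c = 1358, d = 1450.
RR = [a/(a+b)] / [c/(c+d)] = (794/1453) / (1358/2808) = 0.54646/0.48362 = 1.12993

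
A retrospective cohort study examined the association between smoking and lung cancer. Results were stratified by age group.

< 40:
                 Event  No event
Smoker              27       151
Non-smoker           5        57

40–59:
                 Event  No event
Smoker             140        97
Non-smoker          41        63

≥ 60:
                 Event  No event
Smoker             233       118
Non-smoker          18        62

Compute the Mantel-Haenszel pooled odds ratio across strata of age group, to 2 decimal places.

OR_MH = Σ(aᵢdᵢ/nᵢ) / Σ(bᵢcᵢ/nᵢ), where nᵢ is the stratum total.
Stratum 1 (< 40): n = 240; a·d/n = 27·57/240 = 6.4125; b·c/n = 151·5/240 = 3.1458
Stratum 2 (40–59): n = 341; a·d/n = 140·63/341 = 25.8651; b·c/n = 97·41/341 = 11.6628
Stratum 3 (≥ 60): n = 431; a·d/n = 233·62/431 = 33.5174; b·c/n = 118·18/431 = 4.9281
OR_MH = (6.4125 + 25.8651 + 33.5174) / (3.1458 + 11.6628 + 4.9281) = 65.7950 / 19.7367 = 3.33364

3.33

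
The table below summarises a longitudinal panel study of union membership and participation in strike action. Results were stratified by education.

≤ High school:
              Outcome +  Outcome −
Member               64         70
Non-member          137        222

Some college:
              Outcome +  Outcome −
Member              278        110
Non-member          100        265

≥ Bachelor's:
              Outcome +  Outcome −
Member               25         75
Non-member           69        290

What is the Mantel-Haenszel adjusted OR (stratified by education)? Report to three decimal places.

OR_MH = Σ(aᵢdᵢ/nᵢ) / Σ(bᵢcᵢ/nᵢ), where nᵢ is the stratum total.
Stratum 1 (≤ High school): n = 493; a·d/n = 64·222/493 = 28.8195; b·c/n = 70·137/493 = 19.4523
Stratum 2 (Some college): n = 753; a·d/n = 278·265/753 = 97.8353; b·c/n = 110·100/753 = 14.6082
Stratum 3 (≥ Bachelor's): n = 459; a·d/n = 25·290/459 = 15.7952; b·c/n = 75·69/459 = 11.2745
OR_MH = (28.8195 + 97.8353 + 15.7952) / (19.4523 + 14.6082 + 11.2745) = 142.4500 / 45.3351 = 3.14216

3.142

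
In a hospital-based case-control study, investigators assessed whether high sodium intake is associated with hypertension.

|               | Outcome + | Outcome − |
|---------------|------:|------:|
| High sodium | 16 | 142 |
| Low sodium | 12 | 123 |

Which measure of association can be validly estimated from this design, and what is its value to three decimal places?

Cells: a = 16, b = 142, c = 12, d = 123.
This is a hospital-based case-control study: participants were sampled on outcome status, so risks in the source population cannot be estimated directly — relative risk is not valid here. The odds ratio is the appropriate measure.
OR = (a·d)/(b·c) = (16 × 123) / (142 × 12) = 1968 / 1704 = 1.15493

1.155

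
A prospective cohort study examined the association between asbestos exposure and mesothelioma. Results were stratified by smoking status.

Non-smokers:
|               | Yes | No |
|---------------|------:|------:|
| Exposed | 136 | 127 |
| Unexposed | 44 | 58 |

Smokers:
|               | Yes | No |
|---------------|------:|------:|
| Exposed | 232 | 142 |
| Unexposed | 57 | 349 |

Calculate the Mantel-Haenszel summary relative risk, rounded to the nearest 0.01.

2.69

RR_MH = Σ(aᵢ·n₀ᵢ/nᵢ) / Σ(cᵢ·n₁ᵢ/nᵢ), with n₁ᵢ = aᵢ+bᵢ (exposed), n₀ᵢ = cᵢ+dᵢ (unexposed), nᵢ = n₁ᵢ+n₀ᵢ.
Stratum 1 (Non-smokers): n₁ = 263, n₀ = 102, n = 365; a·n₀/n = 136·102/365 = 38.0055; c·n₁/n = 44·263/365 = 31.7041
Stratum 2 (Smokers): n₁ = 374, n₀ = 406, n = 780; a·n₀/n = 232·406/780 = 120.7590; c·n₁/n = 57·374/780 = 27.3308
RR_MH = (38.0055 + 120.7590) / (31.7041 + 27.3308) = 158.7645 / 59.0349 = 2.68933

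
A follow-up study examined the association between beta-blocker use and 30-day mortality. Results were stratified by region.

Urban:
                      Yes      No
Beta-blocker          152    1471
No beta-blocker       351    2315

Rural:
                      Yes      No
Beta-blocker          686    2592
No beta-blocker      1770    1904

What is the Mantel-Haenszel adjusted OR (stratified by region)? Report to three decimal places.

0.346

OR_MH = Σ(aᵢdᵢ/nᵢ) / Σ(bᵢcᵢ/nᵢ), where nᵢ is the stratum total.
Stratum 1 (Urban): n = 4289; a·d/n = 152·2315/4289 = 82.0424; b·c/n = 1471·351/4289 = 120.3826
Stratum 2 (Rural): n = 6952; a·d/n = 686·1904/6952 = 187.8803; b·c/n = 2592·1770/6952 = 659.9310
OR_MH = (82.0424 + 187.8803) / (120.3826 + 659.9310) = 269.9228 / 780.3136 = 0.34592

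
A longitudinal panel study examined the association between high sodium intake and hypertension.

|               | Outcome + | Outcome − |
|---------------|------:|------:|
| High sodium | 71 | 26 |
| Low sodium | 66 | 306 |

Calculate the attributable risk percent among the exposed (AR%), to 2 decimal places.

75.76

Cells: a = 71, b = 26, c = 66, d = 306.
Risk in exposed = 71/97 = 0.73196; risk in unexposed = 66/372 = 0.17742.
RR = 0.73196/0.17742 = 4.12559
AR% = (RR − 1)/RR × 100 = (4.12559 − 1)/4.12559 × 100 = 75.7610%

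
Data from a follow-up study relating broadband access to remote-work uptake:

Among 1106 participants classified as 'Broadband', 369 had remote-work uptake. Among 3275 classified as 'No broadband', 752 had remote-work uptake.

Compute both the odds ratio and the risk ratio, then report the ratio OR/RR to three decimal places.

1.156

From the description: a = 369, b = 737, c = 752, d = 2523.
OR = (369·2523)/(737·752) = 930987/554224 = 1.67980
Risk in exposed = 369/1106 = 0.33363; risk in unexposed = 752/3275 = 0.22962; RR = 1.45300
OR/RR = 1.67980 / 1.45300 = 1.15610
The outcome is not rare, so the OR lies further from 1 than the RR.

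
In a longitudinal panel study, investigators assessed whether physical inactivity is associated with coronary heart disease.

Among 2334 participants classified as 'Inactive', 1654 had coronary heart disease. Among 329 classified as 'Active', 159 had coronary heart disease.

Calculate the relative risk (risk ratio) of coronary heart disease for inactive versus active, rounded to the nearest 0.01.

1.47

From the description: a = 1654, b = 680, c = 159, d = 170.
Risk in exposed = 1654/2334 = 0.70865; risk in unexposed = 159/329 = 0.48328.
RR = 0.70865 / 0.48328 = 1.46634
The risk among the exposed is 1.47 times that among the unexposed.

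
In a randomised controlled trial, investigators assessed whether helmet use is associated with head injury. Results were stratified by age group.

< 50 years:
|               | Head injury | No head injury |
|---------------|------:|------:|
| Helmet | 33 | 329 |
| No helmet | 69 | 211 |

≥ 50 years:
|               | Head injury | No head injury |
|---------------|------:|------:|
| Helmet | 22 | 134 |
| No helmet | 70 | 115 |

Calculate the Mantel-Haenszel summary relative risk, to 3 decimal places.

RR_MH = Σ(aᵢ·n₀ᵢ/nᵢ) / Σ(cᵢ·n₁ᵢ/nᵢ), with n₁ᵢ = aᵢ+bᵢ (exposed), n₀ᵢ = cᵢ+dᵢ (unexposed), nᵢ = n₁ᵢ+n₀ᵢ.
Stratum 1 (< 50 years): n₁ = 362, n₀ = 280, n = 642; a·n₀/n = 33·280/642 = 14.3925; c·n₁/n = 69·362/642 = 38.9065
Stratum 2 (≥ 50 years): n₁ = 156, n₀ = 185, n = 341; a·n₀/n = 22·185/341 = 11.9355; c·n₁/n = 70·156/341 = 32.0235
RR_MH = (14.3925 + 11.9355) / (38.9065 + 32.0235) = 26.3280 / 70.9300 = 0.37118

0.371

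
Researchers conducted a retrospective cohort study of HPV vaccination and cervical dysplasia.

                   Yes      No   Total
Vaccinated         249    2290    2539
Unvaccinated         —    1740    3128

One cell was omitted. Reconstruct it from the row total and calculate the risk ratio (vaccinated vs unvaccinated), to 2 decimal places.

The missing cell is in the unexposed row: 3128 − 1740 = 1388.
So a = 249, b = 2290, c = 1388, d = 1740.
RR = [a/(a+b)] / [c/(c+d)] = (249/2539) / (1388/3128) = 0.09807/0.44373 = 0.22101

0.22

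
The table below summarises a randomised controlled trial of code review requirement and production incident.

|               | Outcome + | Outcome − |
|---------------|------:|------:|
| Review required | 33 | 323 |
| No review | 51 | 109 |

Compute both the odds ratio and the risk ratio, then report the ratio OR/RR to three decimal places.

Cells: a = 33, b = 323, c = 51, d = 109.
OR = (33·109)/(323·51) = 3597/16473 = 0.21836
Risk in exposed = 33/356 = 0.09270; risk in unexposed = 51/160 = 0.31875; RR = 0.29081
OR/RR = 0.21836 / 0.29081 = 0.75085
The outcome is not rare, so the OR lies further from 1 than the RR.

0.751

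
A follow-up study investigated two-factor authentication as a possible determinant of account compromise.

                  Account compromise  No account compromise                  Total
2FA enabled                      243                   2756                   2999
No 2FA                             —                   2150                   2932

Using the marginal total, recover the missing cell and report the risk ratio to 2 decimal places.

0.30

The missing cell is in the unexposed row: 2932 − 2150 = 782.
So a = 243, b = 2756, c = 782, d = 2150.
RR = [a/(a+b)] / [c/(c+d)] = (243/2999) / (782/2932) = 0.08103/0.26671 = 0.30380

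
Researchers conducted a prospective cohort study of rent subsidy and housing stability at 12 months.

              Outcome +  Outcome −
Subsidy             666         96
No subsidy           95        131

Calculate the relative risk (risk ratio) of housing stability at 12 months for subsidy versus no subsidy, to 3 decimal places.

Cells: a = 666, b = 96, c = 95, d = 131.
Risk in exposed = 666/762 = 0.87402; risk in unexposed = 95/226 = 0.42035.
RR = 0.87402 / 0.42035 = 2.07924
The risk among the exposed is 2.08 times that among the unexposed.

2.079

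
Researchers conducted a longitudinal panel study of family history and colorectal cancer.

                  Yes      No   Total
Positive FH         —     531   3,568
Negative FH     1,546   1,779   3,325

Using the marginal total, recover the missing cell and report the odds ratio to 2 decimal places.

6.58

The missing cell is in the exposed row: 3568 − 531 = 3037.
So a = 3037, b = 531, c = 1546, d = 1779.
OR = (a·d)/(b·c) = (3037 × 1779) / (531 × 1546) = 5402823 / 820926 = 6.58138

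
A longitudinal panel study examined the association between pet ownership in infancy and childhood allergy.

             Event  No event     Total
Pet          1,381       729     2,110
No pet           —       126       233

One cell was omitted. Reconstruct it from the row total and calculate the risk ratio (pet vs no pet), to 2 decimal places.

1.43

The missing cell is in the unexposed row: 233 − 126 = 107.
So a = 1381, b = 729, c = 107, d = 126.
RR = [a/(a+b)] / [c/(c+d)] = (1381/2110) / (107/233) = 0.65450/0.45923 = 1.42522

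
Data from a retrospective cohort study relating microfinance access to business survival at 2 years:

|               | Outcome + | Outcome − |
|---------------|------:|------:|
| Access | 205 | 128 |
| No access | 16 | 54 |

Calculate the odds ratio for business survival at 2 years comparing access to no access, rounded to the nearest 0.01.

Cells: a = 205, b = 128, c = 16, d = 54.
OR = (a·d)/(b·c) = (205 × 54) / (128 × 16) = 11070 / 2048 = 5.40527
The odds of business survival at 2 years are about 5.41 times as high in the access group.

5.41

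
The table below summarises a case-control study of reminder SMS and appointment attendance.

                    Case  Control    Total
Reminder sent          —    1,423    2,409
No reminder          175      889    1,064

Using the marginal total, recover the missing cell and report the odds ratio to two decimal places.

3.52

The missing cell is in the exposed row: 2409 − 1423 = 986.
So a = 986, b = 1423, c = 175, d = 889.
OR = (a·d)/(b·c) = (986 × 889) / (1423 × 175) = 876554 / 249025 = 3.51994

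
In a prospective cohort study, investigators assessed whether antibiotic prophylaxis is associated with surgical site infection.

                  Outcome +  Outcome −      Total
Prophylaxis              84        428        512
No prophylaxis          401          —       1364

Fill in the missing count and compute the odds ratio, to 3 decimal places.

0.471

The missing cell is in the unexposed row: 1364 − 401 = 963.
So a = 84, b = 428, c = 401, d = 963.
OR = (a·d)/(b·c) = (84 × 963) / (428 × 401) = 80892 / 171628 = 0.47132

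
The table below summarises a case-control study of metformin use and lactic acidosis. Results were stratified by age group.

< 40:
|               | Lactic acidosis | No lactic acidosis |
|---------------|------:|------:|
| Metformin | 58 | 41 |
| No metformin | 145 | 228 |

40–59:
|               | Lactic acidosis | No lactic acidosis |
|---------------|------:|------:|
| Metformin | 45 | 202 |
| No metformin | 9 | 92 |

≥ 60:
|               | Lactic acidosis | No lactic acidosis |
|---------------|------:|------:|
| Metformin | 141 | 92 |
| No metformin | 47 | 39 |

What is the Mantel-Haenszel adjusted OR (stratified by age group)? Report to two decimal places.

OR_MH = Σ(aᵢdᵢ/nᵢ) / Σ(bᵢcᵢ/nᵢ), where nᵢ is the stratum total.
Stratum 1 (< 40): n = 472; a·d/n = 58·228/472 = 28.0169; b·c/n = 41·145/472 = 12.5953
Stratum 2 (40–59): n = 348; a·d/n = 45·92/348 = 11.8966; b·c/n = 202·9/348 = 5.2241
Stratum 3 (≥ 60): n = 319; a·d/n = 141·39/319 = 17.2382; b·c/n = 92·47/319 = 13.5549
OR_MH = (28.0169 + 11.8966 + 17.2382) / (12.5953 + 5.2241 + 13.5549) = 57.1517 / 31.3743 = 1.82161

1.82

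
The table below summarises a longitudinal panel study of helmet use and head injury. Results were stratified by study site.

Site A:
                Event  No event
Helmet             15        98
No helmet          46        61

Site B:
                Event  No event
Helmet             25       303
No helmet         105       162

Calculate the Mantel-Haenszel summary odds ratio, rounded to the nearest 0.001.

0.148

OR_MH = Σ(aᵢdᵢ/nᵢ) / Σ(bᵢcᵢ/nᵢ), where nᵢ is the stratum total.
Stratum 1 (Site A): n = 220; a·d/n = 15·61/220 = 4.1591; b·c/n = 98·46/220 = 20.4909
Stratum 2 (Site B): n = 595; a·d/n = 25·162/595 = 6.8067; b·c/n = 303·105/595 = 53.4706
OR_MH = (4.1591 + 6.8067) / (20.4909 + 53.4706) = 10.9658 / 73.9615 = 0.14826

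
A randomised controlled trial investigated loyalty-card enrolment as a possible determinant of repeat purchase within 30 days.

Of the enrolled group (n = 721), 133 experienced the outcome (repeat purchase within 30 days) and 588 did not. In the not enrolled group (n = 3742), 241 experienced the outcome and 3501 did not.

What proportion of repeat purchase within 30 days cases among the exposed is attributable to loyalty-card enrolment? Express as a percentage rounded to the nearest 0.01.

65.09

From the description: a = 133, b = 588, c = 241, d = 3501.
Risk in exposed = 133/721 = 0.18447; risk in unexposed = 241/3742 = 0.06440.
RR = 0.18447/0.06440 = 2.86420
AR% = (RR − 1)/RR × 100 = (2.86420 − 1)/2.86420 × 100 = 65.0862%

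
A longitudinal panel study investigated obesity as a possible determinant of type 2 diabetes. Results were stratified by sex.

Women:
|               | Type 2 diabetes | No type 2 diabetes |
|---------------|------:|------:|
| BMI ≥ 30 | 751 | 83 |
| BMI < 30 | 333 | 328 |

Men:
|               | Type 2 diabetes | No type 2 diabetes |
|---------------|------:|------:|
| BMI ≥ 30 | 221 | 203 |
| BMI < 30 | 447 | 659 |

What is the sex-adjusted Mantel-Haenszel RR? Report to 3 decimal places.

RR_MH = Σ(aᵢ·n₀ᵢ/nᵢ) / Σ(cᵢ·n₁ᵢ/nᵢ), with n₁ᵢ = aᵢ+bᵢ (exposed), n₀ᵢ = cᵢ+dᵢ (unexposed), nᵢ = n₁ᵢ+n₀ᵢ.
Stratum 1 (Women): n₁ = 834, n₀ = 661, n = 1495; a·n₀/n = 751·661/1495 = 332.0475; c·n₁/n = 333·834/1495 = 185.7672
Stratum 2 (Men): n₁ = 424, n₀ = 1106, n = 1530; a·n₀/n = 221·1106/1530 = 159.7556; c·n₁/n = 447·424/1530 = 123.8745
RR_MH = (332.0475 + 159.7556) / (185.7672 + 123.8745) = 491.8030 / 309.6417 = 1.58830

1.588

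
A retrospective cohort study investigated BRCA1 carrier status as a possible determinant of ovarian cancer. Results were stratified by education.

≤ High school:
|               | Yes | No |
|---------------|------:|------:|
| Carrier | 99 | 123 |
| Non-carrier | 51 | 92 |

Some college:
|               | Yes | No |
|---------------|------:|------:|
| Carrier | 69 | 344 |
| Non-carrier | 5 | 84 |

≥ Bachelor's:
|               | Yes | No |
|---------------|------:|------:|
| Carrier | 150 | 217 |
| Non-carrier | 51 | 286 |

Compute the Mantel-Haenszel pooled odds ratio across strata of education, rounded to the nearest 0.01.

OR_MH = Σ(aᵢdᵢ/nᵢ) / Σ(bᵢcᵢ/nᵢ), where nᵢ is the stratum total.
Stratum 1 (≤ High school): n = 365; a·d/n = 99·92/365 = 24.9534; b·c/n = 123·51/365 = 17.1863
Stratum 2 (Some college): n = 502; a·d/n = 69·84/502 = 11.5458; b·c/n = 344·5/502 = 3.4263
Stratum 3 (≥ Bachelor's): n = 704; a·d/n = 150·286/704 = 60.9375; b·c/n = 217·51/704 = 15.7202
OR_MH = (24.9534 + 11.5458 + 60.9375) / (17.1863 + 3.4263 + 15.7202) = 97.4367 / 36.3328 = 2.68179

2.68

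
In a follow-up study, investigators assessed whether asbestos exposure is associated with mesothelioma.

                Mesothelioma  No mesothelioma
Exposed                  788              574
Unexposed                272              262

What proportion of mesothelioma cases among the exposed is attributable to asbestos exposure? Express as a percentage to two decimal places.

Cells: a = 788, b = 574, c = 272, d = 262.
Risk in exposed = 788/1362 = 0.57856; risk in unexposed = 272/534 = 0.50936.
RR = 0.57856/0.50936 = 1.13585
AR% = (RR − 1)/RR × 100 = (1.13585 − 1)/1.13585 × 100 = 11.9603%

11.96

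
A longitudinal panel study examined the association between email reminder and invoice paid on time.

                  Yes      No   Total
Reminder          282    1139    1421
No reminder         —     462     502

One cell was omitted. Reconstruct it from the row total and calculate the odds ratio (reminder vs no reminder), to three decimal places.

2.860

The missing cell is in the unexposed row: 502 − 462 = 40.
So a = 282, b = 1139, c = 40, d = 462.
OR = (a·d)/(b·c) = (282 × 462) / (1139 × 40) = 130284 / 45560 = 2.85961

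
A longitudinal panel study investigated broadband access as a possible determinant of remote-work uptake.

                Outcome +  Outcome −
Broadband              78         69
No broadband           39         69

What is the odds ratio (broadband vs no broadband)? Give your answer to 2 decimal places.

2.00

Cells: a = 78, b = 69, c = 39, d = 69.
OR = (a·d)/(b·c) = (78 × 69) / (69 × 39) = 5382 / 2691 = 2.00000
The odds of remote-work uptake are about 2.00 times as high in the broadband group.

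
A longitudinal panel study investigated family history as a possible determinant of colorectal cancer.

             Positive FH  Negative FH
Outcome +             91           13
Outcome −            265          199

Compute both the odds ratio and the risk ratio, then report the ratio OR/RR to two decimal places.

Reading the table with exposure as columns: a = 91 (Positive FH, case), b = 265 (Positive FH, non-case), c = 13 (Negative FH, case), d = 199.
OR = (91·199)/(265·13) = 18109/3445 = 5.25660
Risk in exposed = 91/356 = 0.25562; risk in unexposed = 13/212 = 0.06132; RR = 4.16854
OR/RR = 5.25660 / 4.16854 = 1.26102
The outcome is not rare, so the OR lies further from 1 than the RR.

1.26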